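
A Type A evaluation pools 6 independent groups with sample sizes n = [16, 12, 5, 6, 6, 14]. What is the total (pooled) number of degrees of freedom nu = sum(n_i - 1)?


nu = sum_i (n_i - 1)
nu = ((16 - 1) + (12 - 1) + (5 - 1) + (6 - 1) + (6 - 1) + (14 - 1))
nu = 15 + 11 + 4 + 5 + 5 + 13
nu = 53

53


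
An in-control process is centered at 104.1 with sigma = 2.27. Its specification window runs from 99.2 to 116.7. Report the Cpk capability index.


Cpu = (USL - mean) / (3*sigma) = (116.7 - 104.1) / (3*2.27) = 1.8502
Cpl = (mean - LSL) / (3*sigma) = (104.1 - 99.2) / (3*2.27) = 0.7195
Cpk = min(Cpu, Cpl) = 0.7195

0.7195


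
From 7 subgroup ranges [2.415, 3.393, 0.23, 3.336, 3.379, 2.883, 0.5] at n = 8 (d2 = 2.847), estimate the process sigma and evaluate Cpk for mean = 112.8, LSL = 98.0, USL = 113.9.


R_bar = (2.415 + 3.393 + 0.23 + 3.336 + 3.379 + 2.883 + 0.5) / 7 = 2.3051429
sigma = R_bar / d2 = 2.3051429 / 2.847 = 0.80967436
Cp = (USL - LSL)/(6*sigma) = (113.9 - 98.0)/(6*0.80967436) = 3.2729
Cpu = (113.9 - 112.8)/(3*0.80967436) = 0.4529
Cpl = (112.8 - 98.0)/(3*0.80967436) = 6.0930
Cpk = min(Cpu, Cpl) = 0.4529

0.4529


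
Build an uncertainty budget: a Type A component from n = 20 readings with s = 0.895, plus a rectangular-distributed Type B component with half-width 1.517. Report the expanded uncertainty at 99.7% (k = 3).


u_A = s / sqrt(n) = 0.895 / sqrt(20) = 0.20012808
u_B = half_width / sqrt(3) = 1.517 / sqrt(3) = 0.87584036
uc = sqrt(u_A^2 + u_B^2) = sqrt(0.20012808^2 + 0.87584036^2) = 0.89841393
U = k * uc = 3 * 0.89841393
U = 2.6952

2.6952


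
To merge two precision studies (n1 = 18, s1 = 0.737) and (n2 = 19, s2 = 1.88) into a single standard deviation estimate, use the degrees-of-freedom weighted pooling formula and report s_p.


s_p = sqrt(((n1-1)*s1^2 + (n2-1)*s2^2) / (n1+n2-2))
numerator = (18-1)*0.737^2 + (19-1)*1.88^2 = 9.233873 + 63.6192 = 72.853073
denominator = 18 + 19 - 2 = 35
s_p^2 = 72.853073 / 35 = 2.0815164
s_p = sqrt(2.0815164) = 1.4427

1.4427


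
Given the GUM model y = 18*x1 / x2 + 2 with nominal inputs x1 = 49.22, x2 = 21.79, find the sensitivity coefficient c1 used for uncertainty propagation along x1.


y = 18*x1 / x2 + 2
dy/dx1 = 18/x2
Evaluate at x2 = 21.79: c1 = 18 / 21.79
c1 = 0.8261

0.8261


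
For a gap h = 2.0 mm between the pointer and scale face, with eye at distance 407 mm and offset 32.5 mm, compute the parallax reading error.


error = h * offset / d
= 2.0 * 32.5 / 407
= 0.1597

0.1597


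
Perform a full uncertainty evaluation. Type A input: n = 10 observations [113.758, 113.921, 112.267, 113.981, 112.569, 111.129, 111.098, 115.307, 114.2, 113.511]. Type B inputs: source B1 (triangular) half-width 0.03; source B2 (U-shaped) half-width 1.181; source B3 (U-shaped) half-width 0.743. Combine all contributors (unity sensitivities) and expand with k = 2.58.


mean = (113.758 + 113.921 + 112.267 + 113.981 + 112.569 + 111.129 + 111.098 + 115.307 + 114.2 + 113.511) / 10 = 113.1741
s = sqrt(sum((x - mean)^2)/(n-1)) = 1.3722133
u_A = s / sqrt(n) = 1.3722133 / sqrt(10) = 0.43393195
u_B1 = 0.03 / sqrt(6) = 0.012247449
u_B2 = 1.181 / sqrt(2) = 0.83509311
u_B3 = 0.743 / sqrt(2) = 0.52538034
uc = sqrt(0.43393195^2 + 0.012247449^2 + 0.83509311^2 + 0.52538034^2) = 1.0778924
U = k * uc = 2.58 * 1.0778924
U = 2.7810

2.7810


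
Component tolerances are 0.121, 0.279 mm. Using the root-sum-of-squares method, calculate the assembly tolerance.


RSS = sqrt(0.121^2 + 0.279^2)
= sqrt(0.092482)
= 0.3041

0.3041


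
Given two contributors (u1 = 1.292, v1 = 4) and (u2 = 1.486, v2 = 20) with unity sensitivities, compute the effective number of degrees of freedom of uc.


uc = sqrt(u1^2 + u2^2) = sqrt(1.292^2 + 1.486^2) = 1.9691267
v_eff = uc^4 / (u1^4/v1 + u2^4/v2)
= 1.9691267^4 / (1.292^4/4 + 1.486^4/20)
= 15.034696 / 0.94041705
v_eff = 15.9873

15.9873


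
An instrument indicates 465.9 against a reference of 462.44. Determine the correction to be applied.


Correction = standard - reading
= 462.44 - 465.9
= -3.4600

-3.4600


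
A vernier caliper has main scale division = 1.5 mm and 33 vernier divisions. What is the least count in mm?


LC = MSD / n_div
= 1.5 / 33
= 0.0455

0.0455


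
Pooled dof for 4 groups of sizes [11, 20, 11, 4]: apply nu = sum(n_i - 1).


nu = sum_i (n_i - 1)
nu = ((11 - 1) + (20 - 1) + (11 - 1) + (4 - 1))
nu = 10 + 19 + 10 + 3
nu = 42

42


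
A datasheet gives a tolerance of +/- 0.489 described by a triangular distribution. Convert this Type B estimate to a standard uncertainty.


u_B = half_width / sqrt(6)
u_B = 0.489 / 2.4494897
u_B = 0.1996

0.1996


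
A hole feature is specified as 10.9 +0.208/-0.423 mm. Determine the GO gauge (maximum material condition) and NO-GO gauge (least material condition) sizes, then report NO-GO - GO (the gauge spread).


GO = nominal - lower_tol (smallest hole = maximum material condition)
GO = 10.9 - 0.423 = 10.477
NO-GO = nominal + upper_tol (largest hole = least material condition)
NO-GO = 10.9 + 0.208 = 11.108
spread = NO-GO - GO = 11.108 - 10.477 = 0.6310

0.6310


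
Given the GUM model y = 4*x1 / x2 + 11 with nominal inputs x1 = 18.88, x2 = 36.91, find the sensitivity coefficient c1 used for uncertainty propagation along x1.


y = 4*x1 / x2 + 11
dy/dx1 = 4/x2
Evaluate at x2 = 36.91: c1 = 4 / 36.91
c1 = 0.1084

0.1084


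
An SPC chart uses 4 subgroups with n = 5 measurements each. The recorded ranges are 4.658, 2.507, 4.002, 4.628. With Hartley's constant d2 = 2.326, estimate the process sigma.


R_bar = (4.658 + 2.507 + 4.002 + 4.628) / 4
R_bar = 15.795 / 4 = 3.94875
sigma_hat = R_bar / d2 = 3.94875 / 2.326 = 1.6977

1.6977


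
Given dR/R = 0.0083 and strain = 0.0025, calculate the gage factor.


GF = (dR/R) / epsilon
= 0.0083 / 0.0025
= 3.3200

3.3200


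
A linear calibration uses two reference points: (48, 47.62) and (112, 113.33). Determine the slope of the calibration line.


slope = (y2 - y1) / (x2 - x1)
= (113.33 - 47.62) / (112 - 48)
= 65.7100 / 64
= 1.0267

1.0267


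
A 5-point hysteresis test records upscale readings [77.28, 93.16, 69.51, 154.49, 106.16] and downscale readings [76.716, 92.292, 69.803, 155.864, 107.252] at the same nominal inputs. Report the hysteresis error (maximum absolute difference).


|77.28 - 76.716| = 0.5640
|93.16 - 92.292| = 0.8680
|69.51 - 69.803| = 0.2930
|154.49 - 155.864| = 1.3740
|106.16 - 107.252| = 1.0920
hysteresis = max(diffs) = 1.3740

1.3740


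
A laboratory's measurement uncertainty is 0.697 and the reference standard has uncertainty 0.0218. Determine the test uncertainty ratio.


TUR = u_lab / u_ref
= 0.697 / 0.0218
= 31.9725

31.9725


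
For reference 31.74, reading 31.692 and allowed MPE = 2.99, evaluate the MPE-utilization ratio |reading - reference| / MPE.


e = indication - reference = 31.692 - 31.74 = -0.0480
|e| = 0.0480
ratio = |e| / MPE = 0.0480 / 2.99
ratio = 0.0161

0.0161


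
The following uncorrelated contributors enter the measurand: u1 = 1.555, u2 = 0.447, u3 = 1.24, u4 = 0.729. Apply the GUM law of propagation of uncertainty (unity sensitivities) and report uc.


uc = sqrt(1.555^2 + 0.447^2 + 1.24^2 + 0.729^2)
uc = sqrt(4.686875)
uc = 2.1649

2.1649


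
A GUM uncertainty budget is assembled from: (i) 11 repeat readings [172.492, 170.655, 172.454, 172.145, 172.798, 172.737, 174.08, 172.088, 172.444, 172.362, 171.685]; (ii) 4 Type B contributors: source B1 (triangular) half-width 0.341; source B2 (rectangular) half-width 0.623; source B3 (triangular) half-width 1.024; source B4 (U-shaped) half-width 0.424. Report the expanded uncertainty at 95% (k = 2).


mean = (172.492 + 170.655 + 172.454 + 172.145 + 172.798 + 172.737 + 174.08 + 172.088 + 172.444 + 172.362 + 171.685) / 11 = 172.3581818
s = sqrt(sum((x - mean)^2)/(n-1)) = 0.8251373
u_A = s / sqrt(n) = 0.8251373 / sqrt(11) = 0.24878826
u_B1 = 0.341 / sqrt(6) = 0.13921267
u_B2 = 0.623 / sqrt(3) = 0.35968922
u_B3 = 1.024 / sqrt(6) = 0.41804625
u_B4 = 0.424 / sqrt(2) = 0.29981328
uc = sqrt(0.24878826^2 + 0.13921267^2 + 0.35968922^2 + 0.41804625^2 + 0.29981328^2) = 0.68942206
U = k * uc = 2 * 0.68942206
U = 1.3788

1.3788


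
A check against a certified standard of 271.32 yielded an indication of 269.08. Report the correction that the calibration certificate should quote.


Correction = standard - reading
= 271.32 - 269.08
= 2.2400

2.2400


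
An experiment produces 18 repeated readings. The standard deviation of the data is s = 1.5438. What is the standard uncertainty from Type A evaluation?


u_A = s / sqrt(n)
u_A = 1.5438 / sqrt(18)
u_A = 1.5438 / 4.2426407
u_A = 0.3639

0.3639


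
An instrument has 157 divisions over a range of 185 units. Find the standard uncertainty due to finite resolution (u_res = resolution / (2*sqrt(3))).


resolution = range / divisions
resolution = 185 / 157 = 1.1783439
u_res = resolution / (2*sqrt(3))
u_res = 1.1783439 / 3.4641016
u_res = 0.3402

0.3402


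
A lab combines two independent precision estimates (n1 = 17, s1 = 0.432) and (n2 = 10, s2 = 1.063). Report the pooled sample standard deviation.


s_p = sqrt(((n1-1)*s1^2 + (n2-1)*s2^2) / (n1+n2-2))
numerator = (17-1)*0.432^2 + (10-1)*1.063^2 = 2.985984 + 10.169721 = 13.155705
denominator = 17 + 10 - 2 = 25
s_p^2 = 13.155705 / 25 = 0.5262282
s_p = sqrt(0.5262282) = 0.7254

0.7254


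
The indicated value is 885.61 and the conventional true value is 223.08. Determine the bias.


Systematic error = measured - true
= 885.61 - 223.08
= 662.5300

662.5300


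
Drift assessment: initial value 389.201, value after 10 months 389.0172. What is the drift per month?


rate = (v2 - v1) / months
= (389.0172 - 389.201) / 10
= -0.1838 / 10
= -0.0184

-0.0184


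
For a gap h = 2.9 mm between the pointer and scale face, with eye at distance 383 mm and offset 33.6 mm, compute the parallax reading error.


error = h * offset / d
= 2.9 * 33.6 / 383
= 0.2544

0.2544


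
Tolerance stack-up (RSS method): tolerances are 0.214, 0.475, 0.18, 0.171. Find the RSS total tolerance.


RSS = sqrt(0.214^2 + 0.475^2 + 0.18^2 + 0.171^2)
= sqrt(0.333062)
= 0.5771

0.5771


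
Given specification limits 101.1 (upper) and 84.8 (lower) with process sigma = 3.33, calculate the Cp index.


Cp = (USL - LSL) / (6 * sigma)
= (101.1 - 84.8) / (6 * 3.33)
= 16.3000 / 19.9800
= 0.8158

0.8158


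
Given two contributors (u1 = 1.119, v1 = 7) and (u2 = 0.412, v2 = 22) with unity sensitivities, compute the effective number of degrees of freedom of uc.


uc = sqrt(u1^2 + u2^2) = sqrt(1.119^2 + 0.412^2) = 1.1924366
v_eff = uc^4 / (u1^4/v1 + u2^4/v2)
= 1.1924366^4 / (1.119^4/7 + 0.412^4/22)
= 2.021814 / 0.22529642
v_eff = 8.9740

8.9740


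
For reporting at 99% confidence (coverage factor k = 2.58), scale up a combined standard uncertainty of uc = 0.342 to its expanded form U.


U = k * uc
U = 2.58 * 0.342
U = 0.8824

0.8824


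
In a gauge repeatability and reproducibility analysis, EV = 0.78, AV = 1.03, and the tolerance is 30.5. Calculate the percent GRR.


GRR = sqrt(EV^2 + AV^2) = sqrt(0.78^2 + 1.03^2) = 1.2920139
%GRR = GRR / tol * 100 = 1.2920139 / 30.5 * 100
%GRR = 4.2361

4.2361


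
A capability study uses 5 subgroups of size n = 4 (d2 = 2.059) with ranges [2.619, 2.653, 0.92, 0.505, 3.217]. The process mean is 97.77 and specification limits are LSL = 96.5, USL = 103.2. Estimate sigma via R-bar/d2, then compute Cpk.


R_bar = (2.619 + 2.653 + 0.92 + 0.505 + 3.217) / 5 = 1.9828
sigma = R_bar / d2 = 1.9828 / 2.059 = 0.96299174
Cp = (USL - LSL)/(6*sigma) = (103.2 - 96.5)/(6*0.96299174) = 1.1596
Cpu = (103.2 - 97.77)/(3*0.96299174) = 1.8796
Cpl = (97.77 - 96.5)/(3*0.96299174) = 0.4396
Cpk = min(Cpu, Cpl) = 0.4396

0.4396


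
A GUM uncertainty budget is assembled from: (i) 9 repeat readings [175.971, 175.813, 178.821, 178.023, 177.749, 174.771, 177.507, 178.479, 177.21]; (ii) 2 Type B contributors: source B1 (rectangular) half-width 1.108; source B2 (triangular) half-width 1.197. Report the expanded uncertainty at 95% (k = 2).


mean = (175.971 + 175.813 + 178.821 + 178.023 + 177.749 + 174.771 + 177.507 + 178.479 + 177.21) / 9 = 177.1493333
s = sqrt(sum((x - mean)^2)/(n-1)) = 1.353131
u_A = s / sqrt(n) = 1.353131 / sqrt(9) = 0.45104367
u_B1 = 1.108 / sqrt(3) = 0.6397041
u_B2 = 1.197 / sqrt(6) = 0.4886732
uc = sqrt(0.45104367^2 + 0.6397041^2 + 0.4886732^2) = 0.92274765
U = k * uc = 2 * 0.92274765
U = 1.8455

1.8455


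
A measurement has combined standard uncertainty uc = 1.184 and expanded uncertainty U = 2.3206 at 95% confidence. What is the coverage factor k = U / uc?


k = U / uc
k = 2.3206 / 1.184
k = 1.96

1.96


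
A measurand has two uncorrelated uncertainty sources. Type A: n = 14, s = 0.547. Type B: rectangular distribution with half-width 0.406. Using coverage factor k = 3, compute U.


u_A = s / sqrt(n) = 0.547 / sqrt(14) = 0.1461919
u_B = half_width / sqrt(3) = 0.406 / sqrt(3) = 0.23440421
uc = sqrt(u_A^2 + u_B^2) = sqrt(0.1461919^2 + 0.23440421^2) = 0.27625605
U = k * uc = 3 * 0.27625605
U = 0.8288

0.8288


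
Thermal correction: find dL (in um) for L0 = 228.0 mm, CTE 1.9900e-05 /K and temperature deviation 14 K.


dL = L * alpha * dT
= 228.0 * 1.9900e-05 * 14
= 0.0635208 mm
dL_um = 0.0635208 * 1000 = 63.5208 um

63.5208


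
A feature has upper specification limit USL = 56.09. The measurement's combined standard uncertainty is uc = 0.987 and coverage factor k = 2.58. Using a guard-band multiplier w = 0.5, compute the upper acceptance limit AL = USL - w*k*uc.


U = k * uc = 2.58 * 0.987 = 2.54646
guard band g = w * U = 0.5 * 2.54646 = 1.27323
AL = USL - g = 56.09 - 1.27323
AL = 54.8168

54.8168


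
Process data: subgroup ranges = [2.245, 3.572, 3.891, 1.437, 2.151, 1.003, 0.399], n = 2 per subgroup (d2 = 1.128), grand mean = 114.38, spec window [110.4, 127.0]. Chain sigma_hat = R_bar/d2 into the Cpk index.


R_bar = (2.245 + 3.572 + 3.891 + 1.437 + 2.151 + 1.003 + 0.399) / 7 = 2.0997143
sigma = R_bar / d2 = 2.0997143 / 1.128 = 1.8614488
Cp = (USL - LSL)/(6*sigma) = (127.0 - 110.4)/(6*1.8614488) = 1.4863
Cpu = (127.0 - 114.38)/(3*1.8614488) = 2.2599
Cpl = (114.38 - 110.4)/(3*1.8614488) = 0.7127
Cpk = min(Cpu, Cpl) = 0.7127

0.7127


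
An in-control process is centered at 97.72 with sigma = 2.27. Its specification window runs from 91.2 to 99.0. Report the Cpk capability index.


Cpu = (USL - mean) / (3*sigma) = (99.0 - 97.72) / (3*2.27) = 0.1880
Cpl = (mean - LSL) / (3*sigma) = (97.72 - 91.2) / (3*2.27) = 0.9574
Cpk = min(Cpu, Cpl) = 0.1880

0.1880


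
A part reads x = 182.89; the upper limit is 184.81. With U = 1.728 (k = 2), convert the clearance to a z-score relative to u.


u = U / k = 1.728 / 2 = 0.864
margin = |USL - x| = |184.81 - 182.89| = 1.92
z = margin / u = 1.92 / 0.864
z = 2.2222

2.2222


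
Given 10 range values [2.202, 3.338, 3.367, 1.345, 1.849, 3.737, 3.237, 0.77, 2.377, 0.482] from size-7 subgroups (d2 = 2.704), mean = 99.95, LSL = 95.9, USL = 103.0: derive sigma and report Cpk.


R_bar = (2.202 + 3.338 + 3.367 + 1.345 + 1.849 + 3.737 + 3.237 + 0.77 + 2.377 + 0.482) / 10 = 2.2704
sigma = R_bar / d2 = 2.2704 / 2.704 = 0.83964497
Cp = (USL - LSL)/(6*sigma) = (103.0 - 95.9)/(6*0.83964497) = 1.4093
Cpu = (103.0 - 99.95)/(3*0.83964497) = 1.2108
Cpl = (99.95 - 95.9)/(3*0.83964497) = 1.6078
Cpk = min(Cpu, Cpl) = 1.2108

1.2108


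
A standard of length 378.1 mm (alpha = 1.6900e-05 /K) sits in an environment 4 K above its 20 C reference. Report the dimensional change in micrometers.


dL = L * alpha * dT
= 378.1 * 1.6900e-05 * 4
= 0.0255596 mm
dL_um = 0.0255596 * 1000 = 25.5596 um

25.5596


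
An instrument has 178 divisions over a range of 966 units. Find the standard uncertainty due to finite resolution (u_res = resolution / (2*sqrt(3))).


resolution = range / divisions
resolution = 966 / 178 = 5.4269663
u_res = resolution / (2*sqrt(3))
u_res = 5.4269663 / 3.4641016
u_res = 1.5666

1.5666


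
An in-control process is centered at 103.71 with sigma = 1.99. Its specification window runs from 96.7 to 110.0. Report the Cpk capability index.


Cpu = (USL - mean) / (3*sigma) = (110.0 - 103.71) / (3*1.99) = 1.0536
Cpl = (mean - LSL) / (3*sigma) = (103.71 - 96.7) / (3*1.99) = 1.1742
Cpk = min(Cpu, Cpl) = 1.0536

1.0536


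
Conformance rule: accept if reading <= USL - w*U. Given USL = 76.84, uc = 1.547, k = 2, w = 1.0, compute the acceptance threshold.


U = k * uc = 2 * 1.547 = 3.094
guard band g = w * U = 1.0 * 3.094 = 3.094
AL = USL - g = 76.84 - 3.094
AL = 73.7460

73.7460


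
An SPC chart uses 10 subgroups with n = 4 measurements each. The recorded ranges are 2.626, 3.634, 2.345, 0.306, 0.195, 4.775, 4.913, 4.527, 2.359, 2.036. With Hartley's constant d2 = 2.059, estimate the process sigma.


R_bar = (2.626 + 3.634 + 2.345 + 0.306 + 0.195 + 4.775 + 4.913 + 4.527 + 2.359 + 2.036) / 10
R_bar = 27.716 / 10 = 2.7716
sigma_hat = R_bar / d2 = 2.7716 / 2.059 = 1.3461

1.3461


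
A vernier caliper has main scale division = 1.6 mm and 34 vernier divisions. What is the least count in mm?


LC = MSD / n_div
= 1.6 / 34
= 0.0471

0.0471


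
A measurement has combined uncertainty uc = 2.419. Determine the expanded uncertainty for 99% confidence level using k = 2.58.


U = k * uc
U = 2.58 * 2.419
U = 6.2410

6.2410


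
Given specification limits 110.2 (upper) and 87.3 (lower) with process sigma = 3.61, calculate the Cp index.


Cp = (USL - LSL) / (6 * sigma)
= (110.2 - 87.3) / (6 * 3.61)
= 22.9000 / 21.6600
= 1.0572

1.0572


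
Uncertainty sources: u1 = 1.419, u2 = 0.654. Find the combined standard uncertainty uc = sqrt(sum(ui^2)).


uc = sqrt(1.419^2 + 0.654^2)
uc = sqrt(2.441277)
uc = 1.5625

1.5625


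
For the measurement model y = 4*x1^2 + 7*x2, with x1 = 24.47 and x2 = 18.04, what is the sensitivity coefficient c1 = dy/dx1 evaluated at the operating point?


y = 4*x1^2 + 7*x2
dy/dx1 = 2*4*x1
Evaluate at x1 = 24.47: c1 = 8 * 24.47
c1 = 195.7600

195.7600


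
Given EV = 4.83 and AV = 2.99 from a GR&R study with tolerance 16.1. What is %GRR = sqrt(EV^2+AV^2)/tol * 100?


GRR = sqrt(EV^2 + AV^2) = sqrt(4.83^2 + 2.99^2) = 5.680581
%GRR = GRR / tol * 100 = 5.680581 / 16.1 * 100
%GRR = 35.2831

35.2831


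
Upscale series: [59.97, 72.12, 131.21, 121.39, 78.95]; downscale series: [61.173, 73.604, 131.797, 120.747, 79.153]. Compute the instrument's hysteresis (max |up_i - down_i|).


|59.97 - 61.173| = 1.2030
|72.12 - 73.604| = 1.4840
|131.21 - 131.797| = 0.5870
|121.39 - 120.747| = 0.6430
|78.95 - 79.153| = 0.2030
hysteresis = max(diffs) = 1.4840

1.4840


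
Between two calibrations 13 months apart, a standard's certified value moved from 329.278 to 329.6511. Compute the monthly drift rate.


rate = (v2 - v1) / months
= (329.6511 - 329.278) / 13
= 0.3731 / 13
= 0.0287

0.0287


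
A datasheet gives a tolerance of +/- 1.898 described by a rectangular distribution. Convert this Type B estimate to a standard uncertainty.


u_B = half_width / sqrt(3)
u_B = 1.898 / 1.7320508
u_B = 1.0958

1.0958


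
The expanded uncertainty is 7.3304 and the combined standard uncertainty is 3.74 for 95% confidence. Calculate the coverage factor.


k = U / uc
k = 7.3304 / 3.74
k = 1.96

1.96


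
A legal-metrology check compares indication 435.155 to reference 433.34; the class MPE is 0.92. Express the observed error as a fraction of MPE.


e = indication - reference = 435.155 - 433.34 = 1.8150
|e| = 1.8150
ratio = |e| / MPE = 1.8150 / 0.92
ratio = 1.9728

1.9728


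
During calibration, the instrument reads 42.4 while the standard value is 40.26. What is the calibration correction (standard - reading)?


Correction = standard - reading
= 40.26 - 42.4
= -2.1400

-2.1400


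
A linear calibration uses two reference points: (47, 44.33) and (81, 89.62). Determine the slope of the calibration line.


slope = (y2 - y1) / (x2 - x1)
= (89.62 - 44.33) / (81 - 47)
= 45.2900 / 34
= 1.3321

1.3321


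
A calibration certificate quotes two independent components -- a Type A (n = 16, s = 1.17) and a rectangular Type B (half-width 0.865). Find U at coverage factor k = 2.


u_A = s / sqrt(n) = 1.17 / sqrt(16) = 0.2925
u_B = half_width / sqrt(3) = 0.865 / sqrt(3) = 0.49940798
uc = sqrt(u_A^2 + u_B^2) = sqrt(0.2925^2 + 0.49940798^2) = 0.57876125
U = k * uc = 2 * 0.57876125
U = 1.1575

1.1575


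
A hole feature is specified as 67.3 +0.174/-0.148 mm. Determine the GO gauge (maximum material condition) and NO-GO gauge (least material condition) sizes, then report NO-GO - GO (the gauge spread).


GO = nominal - lower_tol (smallest hole = maximum material condition)
GO = 67.3 - 0.148 = 67.152
NO-GO = nominal + upper_tol (largest hole = least material condition)
NO-GO = 67.3 + 0.174 = 67.474
spread = NO-GO - GO = 67.474 - 67.152 = 0.3220

0.3220


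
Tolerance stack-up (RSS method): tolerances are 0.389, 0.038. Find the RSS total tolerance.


RSS = sqrt(0.389^2 + 0.038^2)
= sqrt(0.152765)
= 0.3909

0.3909


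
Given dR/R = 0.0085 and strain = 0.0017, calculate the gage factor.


GF = (dR/R) / epsilon
= 0.0085 / 0.0017
= 5.0000

5.0000


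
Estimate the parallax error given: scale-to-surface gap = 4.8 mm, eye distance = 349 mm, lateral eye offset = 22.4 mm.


error = h * offset / d
= 4.8 * 22.4 / 349
= 0.3081

0.3081


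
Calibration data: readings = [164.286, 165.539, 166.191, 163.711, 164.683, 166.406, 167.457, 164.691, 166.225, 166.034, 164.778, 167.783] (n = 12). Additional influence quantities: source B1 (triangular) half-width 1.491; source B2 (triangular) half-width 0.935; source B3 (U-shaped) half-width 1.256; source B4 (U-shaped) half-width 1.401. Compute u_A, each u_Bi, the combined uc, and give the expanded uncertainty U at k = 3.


mean = (164.286 + 165.539 + 166.191 + 163.711 + 164.683 + 166.406 + 167.457 + 164.691 + 166.225 + 166.034 + 164.778 + 167.783) / 12 = 165.6486667
s = sqrt(sum((x - mean)^2)/(n-1)) = 1.2578809
u_A = s / sqrt(n) = 1.2578809 / sqrt(12) = 0.36311894
u_B1 = 1.491 / sqrt(6) = 0.6086982
u_B2 = 0.935 / sqrt(6) = 0.38171215
u_B3 = 1.256 / sqrt(2) = 0.88812612
u_B4 = 1.401 / sqrt(2) = 0.9906566
uc = sqrt(0.36311894^2 + 0.6086982^2 + 0.38171215^2 + 0.88812612^2 + 0.9906566^2) = 1.5550696
U = k * uc = 3 * 1.5550696
U = 4.6652

4.6652


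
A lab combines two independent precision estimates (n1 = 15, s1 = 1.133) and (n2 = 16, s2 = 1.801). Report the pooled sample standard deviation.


s_p = sqrt(((n1-1)*s1^2 + (n2-1)*s2^2) / (n1+n2-2))
numerator = (15-1)*1.133^2 + (16-1)*1.801^2 = 17.971646 + 48.654015 = 66.625661
denominator = 15 + 16 - 2 = 29
s_p^2 = 66.625661 / 29 = 2.2974366
s_p = sqrt(2.2974366) = 1.5157

1.5157


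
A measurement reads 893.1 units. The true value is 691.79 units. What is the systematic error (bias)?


Systematic error = measured - true
= 893.1 - 691.79
= 201.3100

201.3100


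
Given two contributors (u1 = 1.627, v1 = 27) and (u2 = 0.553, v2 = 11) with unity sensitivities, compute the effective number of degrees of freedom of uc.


uc = sqrt(u1^2 + u2^2) = sqrt(1.627^2 + 0.553^2) = 1.7184115
v_eff = uc^4 / (u1^4/v1 + u2^4/v2)
= 1.7184115^4 / (1.627^4/27 + 0.553^4/11)
= 8.7198433 / 0.26803107
v_eff = 32.5330

32.5330


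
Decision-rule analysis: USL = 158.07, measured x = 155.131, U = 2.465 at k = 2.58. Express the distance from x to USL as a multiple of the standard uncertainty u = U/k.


u = U / k = 2.465 / 2.58 = 0.95542636
margin = |USL - x| = |158.07 - 155.131| = 2.939
z = margin / u = 2.939 / 0.95542636
z = 3.0761

3.0761


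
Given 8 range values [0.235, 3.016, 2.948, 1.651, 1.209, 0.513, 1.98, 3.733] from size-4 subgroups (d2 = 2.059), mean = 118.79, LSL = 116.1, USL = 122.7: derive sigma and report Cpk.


R_bar = (0.235 + 3.016 + 2.948 + 1.651 + 1.209 + 0.513 + 1.98 + 3.733) / 8 = 1.910625
sigma = R_bar / d2 = 1.910625 / 2.059 = 0.92793832
Cp = (USL - LSL)/(6*sigma) = (122.7 - 116.1)/(6*0.92793832) = 1.1854
Cpu = (122.7 - 118.79)/(3*0.92793832) = 1.4045
Cpl = (118.79 - 116.1)/(3*0.92793832) = 0.9663
Cpk = min(Cpu, Cpl) = 0.9663

0.9663


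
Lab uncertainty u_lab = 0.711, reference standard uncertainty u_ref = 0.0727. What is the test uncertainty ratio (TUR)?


TUR = u_lab / u_ref
= 0.711 / 0.0727
= 9.7799

9.7799


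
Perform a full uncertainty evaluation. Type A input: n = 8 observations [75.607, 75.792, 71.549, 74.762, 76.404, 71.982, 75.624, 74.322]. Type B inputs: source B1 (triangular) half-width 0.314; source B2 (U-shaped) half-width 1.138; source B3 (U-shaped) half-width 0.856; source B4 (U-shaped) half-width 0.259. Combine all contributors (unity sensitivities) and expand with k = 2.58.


mean = (75.607 + 75.792 + 71.549 + 74.762 + 76.404 + 71.982 + 75.624 + 74.322) / 8 = 74.50525
s = sqrt(sum((x - mean)^2)/(n-1)) = 1.8099778
u_A = s / sqrt(n) = 1.8099778 / sqrt(8) = 0.63992379
u_B1 = 0.314 / sqrt(6) = 0.12818996
u_B2 = 1.138 / sqrt(2) = 0.80468752
u_B3 = 0.856 / sqrt(2) = 0.6052834
u_B4 = 0.259 / sqrt(2) = 0.18314066
uc = sqrt(0.63992379^2 + 0.12818996^2 + 0.80468752^2 + 0.6052834^2 + 0.18314066^2) = 1.2138227
U = k * uc = 2.58 * 1.2138227
U = 3.1317

3.1317


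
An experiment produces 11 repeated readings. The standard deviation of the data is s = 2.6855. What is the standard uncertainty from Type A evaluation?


u_A = s / sqrt(n)
u_A = 2.6855 / sqrt(11)
u_A = 2.6855 / 3.3166248
u_A = 0.8097

0.8097


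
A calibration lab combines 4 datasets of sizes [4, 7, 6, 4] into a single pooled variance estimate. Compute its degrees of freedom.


nu = sum_i (n_i - 1)
nu = ((4 - 1) + (7 - 1) + (6 - 1) + (4 - 1))
nu = 3 + 6 + 5 + 3
nu = 17

17


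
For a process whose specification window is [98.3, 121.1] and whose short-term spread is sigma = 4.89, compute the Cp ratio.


Cp = (USL - LSL) / (6 * sigma)
= (121.1 - 98.3) / (6 * 4.89)
= 22.8000 / 29.3400
= 0.7771

0.7771


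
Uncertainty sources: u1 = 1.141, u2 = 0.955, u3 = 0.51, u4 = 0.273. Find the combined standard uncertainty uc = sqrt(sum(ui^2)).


uc = sqrt(1.141^2 + 0.955^2 + 0.51^2 + 0.273^2)
uc = sqrt(2.548535)
uc = 1.5964

1.5964


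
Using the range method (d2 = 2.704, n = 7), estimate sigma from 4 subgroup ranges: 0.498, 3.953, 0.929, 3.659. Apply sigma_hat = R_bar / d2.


R_bar = (0.498 + 3.953 + 0.929 + 3.659) / 4
R_bar = 9.039 / 4 = 2.25975
sigma_hat = R_bar / d2 = 2.25975 / 2.704 = 0.8357

0.8357


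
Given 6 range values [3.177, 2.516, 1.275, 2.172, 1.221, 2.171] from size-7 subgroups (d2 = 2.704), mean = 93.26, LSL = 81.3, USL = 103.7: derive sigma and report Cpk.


R_bar = (3.177 + 2.516 + 1.275 + 2.172 + 1.221 + 2.171) / 6 = 2.0886667
sigma = R_bar / d2 = 2.0886667 / 2.704 = 0.77243591
Cp = (USL - LSL)/(6*sigma) = (103.7 - 81.3)/(6*0.77243591) = 4.8332
Cpu = (103.7 - 93.26)/(3*0.77243591) = 4.5052
Cpl = (93.26 - 81.3)/(3*0.77243591) = 5.1612
Cpk = min(Cpu, Cpl) = 4.5052

4.5052


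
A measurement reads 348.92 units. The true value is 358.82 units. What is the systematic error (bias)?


Systematic error = measured - true
= 348.92 - 358.82
= -9.9000

-9.9000


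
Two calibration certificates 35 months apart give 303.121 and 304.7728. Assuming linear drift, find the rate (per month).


rate = (v2 - v1) / months
= (304.7728 - 303.121) / 35
= 1.6518 / 35
= 0.0472

0.0472


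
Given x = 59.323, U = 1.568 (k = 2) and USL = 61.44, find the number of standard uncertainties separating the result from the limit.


u = U / k = 1.568 / 2 = 0.784
margin = |USL - x| = |61.44 - 59.323| = 2.117
z = margin / u = 2.117 / 0.784
z = 2.7003

2.7003


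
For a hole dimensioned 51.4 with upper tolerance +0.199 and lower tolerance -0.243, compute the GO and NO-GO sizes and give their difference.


GO = nominal - lower_tol (smallest hole = maximum material condition)
GO = 51.4 - 0.243 = 51.157
NO-GO = nominal + upper_tol (largest hole = least material condition)
NO-GO = 51.4 + 0.199 = 51.599
spread = NO-GO - GO = 51.599 - 51.157 = 0.4420

0.4420


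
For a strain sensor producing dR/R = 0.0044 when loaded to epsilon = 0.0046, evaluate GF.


GF = (dR/R) / epsilon
= 0.0044 / 0.0046
= 0.9565

0.9565


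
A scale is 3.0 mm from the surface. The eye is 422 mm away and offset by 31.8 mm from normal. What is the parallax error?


error = h * offset / d
= 3.0 * 31.8 / 422
= 0.2261

0.2261


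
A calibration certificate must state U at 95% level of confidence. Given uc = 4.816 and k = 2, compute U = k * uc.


U = k * uc
U = 2 * 4.816
U = 9.6320

9.6320


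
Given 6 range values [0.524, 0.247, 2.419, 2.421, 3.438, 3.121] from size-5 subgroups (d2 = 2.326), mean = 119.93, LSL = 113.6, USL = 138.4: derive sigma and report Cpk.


R_bar = (0.524 + 0.247 + 2.419 + 2.421 + 3.438 + 3.121) / 6 = 2.0283333
sigma = R_bar / d2 = 2.0283333 / 2.326 = 0.87202635
Cp = (USL - LSL)/(6*sigma) = (138.4 - 113.6)/(6*0.87202635) = 4.7399
Cpu = (138.4 - 119.93)/(3*0.87202635) = 7.0602
Cpl = (119.93 - 113.6)/(3*0.87202635) = 2.4197
Cpk = min(Cpu, Cpl) = 2.4197

2.4197


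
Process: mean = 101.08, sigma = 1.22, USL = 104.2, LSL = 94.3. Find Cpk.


Cpu = (USL - mean) / (3*sigma) = (104.2 - 101.08) / (3*1.22) = 0.8525
Cpl = (mean - LSL) / (3*sigma) = (101.08 - 94.3) / (3*1.22) = 1.8525
Cpk = min(Cpu, Cpl) = 0.8525

0.8525


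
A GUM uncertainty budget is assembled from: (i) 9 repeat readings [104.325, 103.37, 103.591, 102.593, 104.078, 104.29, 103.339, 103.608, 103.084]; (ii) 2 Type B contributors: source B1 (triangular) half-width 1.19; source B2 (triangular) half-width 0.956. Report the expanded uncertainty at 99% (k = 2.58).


mean = (104.325 + 103.37 + 103.591 + 102.593 + 104.078 + 104.29 + 103.339 + 103.608 + 103.084) / 9 = 103.5864444
s = sqrt(sum((x - mean)^2)/(n-1)) = 0.57337011
u_A = s / sqrt(n) = 0.57337011 / sqrt(9) = 0.19112337
u_B1 = 1.19 / sqrt(6) = 0.48581547
u_B2 = 0.956 / sqrt(6) = 0.39028537
uc = sqrt(0.19112337^2 + 0.48581547^2 + 0.39028537^2) = 0.6518186
U = k * uc = 2.58 * 0.6518186
U = 1.6817

1.6817


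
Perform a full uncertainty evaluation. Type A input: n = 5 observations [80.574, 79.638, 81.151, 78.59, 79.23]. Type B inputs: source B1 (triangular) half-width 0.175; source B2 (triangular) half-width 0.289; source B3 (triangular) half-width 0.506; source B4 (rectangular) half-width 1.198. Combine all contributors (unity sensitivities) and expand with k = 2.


mean = (80.574 + 79.638 + 81.151 + 78.59 + 79.23) / 5 = 79.8366
s = sqrt(sum((x - mean)^2)/(n-1)) = 1.0286913
u_A = s / sqrt(n) = 1.0286913 / sqrt(5) = 0.46004473
u_B1 = 0.175 / sqrt(6) = 0.071443451
u_B2 = 0.289 / sqrt(6) = 0.11798376
u_B3 = 0.506 / sqrt(6) = 0.20657363
u_B4 = 1.198 / sqrt(3) = 0.69166562
uc = sqrt(0.46004473^2 + 0.071443451^2 + 0.11798376^2 + 0.20657363^2 + 0.69166562^2) = 0.86702911
U = k * uc = 2 * 0.86702911
U = 1.7341

1.7341


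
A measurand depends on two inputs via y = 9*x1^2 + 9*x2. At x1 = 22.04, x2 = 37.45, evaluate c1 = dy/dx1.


y = 9*x1^2 + 9*x2
dy/dx1 = 2*9*x1
Evaluate at x1 = 22.04: c1 = 18 * 22.04
c1 = 396.7200

396.7200


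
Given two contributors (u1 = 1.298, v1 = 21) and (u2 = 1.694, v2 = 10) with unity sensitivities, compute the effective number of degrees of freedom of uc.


uc = sqrt(u1^2 + u2^2) = sqrt(1.298^2 + 1.694^2) = 2.1341134
v_eff = uc^4 / (u1^4/v1 + u2^4/v2)
= 2.1341134^4 / (1.298^4/21 + 1.694^4/10)
= 20.742924 / 0.95865082
v_eff = 21.6376

21.6376


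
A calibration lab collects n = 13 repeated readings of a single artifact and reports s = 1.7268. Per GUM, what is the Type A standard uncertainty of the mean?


u_A = s / sqrt(n)
u_A = 1.7268 / sqrt(13)
u_A = 1.7268 / 3.6055513
u_A = 0.4789

0.4789


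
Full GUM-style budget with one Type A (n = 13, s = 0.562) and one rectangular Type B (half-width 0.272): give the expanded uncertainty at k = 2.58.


u_A = s / sqrt(n) = 0.562 / sqrt(13) = 0.15587076
u_B = half_width / sqrt(3) = 0.272 / sqrt(3) = 0.15703927
uc = sqrt(u_A^2 + u_B^2) = sqrt(0.15587076^2 + 0.15703927^2) = 0.22126235
U = k * uc = 2.58 * 0.22126235
U = 0.5709

0.5709


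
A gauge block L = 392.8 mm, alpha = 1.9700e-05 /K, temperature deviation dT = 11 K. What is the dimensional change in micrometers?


dL = L * alpha * dT
= 392.8 * 1.9700e-05 * 11
= 0.0851198 mm
dL_um = 0.0851198 * 1000 = 85.1198 um

85.1198


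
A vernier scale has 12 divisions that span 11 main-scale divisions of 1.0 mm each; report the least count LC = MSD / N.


LC = MSD / n_div
= 1.0 / 12
= 0.0833

0.0833


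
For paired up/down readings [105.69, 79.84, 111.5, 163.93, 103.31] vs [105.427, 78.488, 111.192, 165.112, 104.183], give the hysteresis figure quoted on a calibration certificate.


|105.69 - 105.427| = 0.2630
|79.84 - 78.488| = 1.3520
|111.5 - 111.192| = 0.3080
|163.93 - 165.112| = 1.1820
|103.31 - 104.183| = 0.8730
hysteresis = max(diffs) = 1.3520

1.3520


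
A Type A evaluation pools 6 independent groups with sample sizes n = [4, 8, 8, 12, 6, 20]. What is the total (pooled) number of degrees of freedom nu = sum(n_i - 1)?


nu = sum_i (n_i - 1)
nu = ((4 - 1) + (8 - 1) + (8 - 1) + (12 - 1) + (6 - 1) + (20 - 1))
nu = 3 + 7 + 7 + 11 + 5 + 19
nu = 52

52


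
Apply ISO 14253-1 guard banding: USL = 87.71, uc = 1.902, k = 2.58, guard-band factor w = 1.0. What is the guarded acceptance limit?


U = k * uc = 2.58 * 1.902 = 4.90716
guard band g = w * U = 1.0 * 4.90716 = 4.90716
AL = USL - g = 87.71 - 4.90716
AL = 82.8028

82.8028


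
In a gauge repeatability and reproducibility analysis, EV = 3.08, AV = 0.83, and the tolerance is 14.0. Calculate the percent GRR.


GRR = sqrt(EV^2 + AV^2) = sqrt(3.08^2 + 0.83^2) = 3.1898746
%GRR = GRR / tol * 100 = 3.1898746 / 14.0 * 100
%GRR = 22.7848

22.7848


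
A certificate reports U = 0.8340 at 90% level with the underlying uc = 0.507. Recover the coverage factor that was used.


k = U / uc
k = 0.8340 / 0.507
k = 1.645

1.645


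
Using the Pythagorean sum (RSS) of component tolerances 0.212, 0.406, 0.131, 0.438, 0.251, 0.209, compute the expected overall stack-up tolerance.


RSS = sqrt(0.212^2 + 0.406^2 + 0.131^2 + 0.438^2 + 0.251^2 + 0.209^2)
= sqrt(0.525467)
= 0.7249

0.7249


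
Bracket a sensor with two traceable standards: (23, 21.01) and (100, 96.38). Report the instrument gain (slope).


slope = (y2 - y1) / (x2 - x1)
= (96.38 - 21.01) / (100 - 23)
= 75.3700 / 77
= 0.9788

0.9788


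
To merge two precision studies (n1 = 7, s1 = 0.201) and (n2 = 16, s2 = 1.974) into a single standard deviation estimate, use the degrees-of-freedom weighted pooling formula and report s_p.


s_p = sqrt(((n1-1)*s1^2 + (n2-1)*s2^2) / (n1+n2-2))
numerator = (7-1)*0.201^2 + (16-1)*1.974^2 = 0.242406 + 58.45014 = 58.692546
denominator = 7 + 16 - 2 = 21
s_p^2 = 58.692546 / 21 = 2.7948831
s_p = sqrt(2.7948831) = 1.6718

1.6718


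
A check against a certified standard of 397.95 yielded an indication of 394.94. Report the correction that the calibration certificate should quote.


Correction = standard - reading
= 397.95 - 394.94
= 3.0100

3.0100


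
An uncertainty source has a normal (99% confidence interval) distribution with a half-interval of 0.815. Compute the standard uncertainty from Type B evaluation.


u_B = half_width / 2.576
u_B = 0.815 / 2.576
u_B = 0.3164

0.3164


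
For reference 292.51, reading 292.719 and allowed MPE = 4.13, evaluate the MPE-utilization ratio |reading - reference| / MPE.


e = indication - reference = 292.719 - 292.51 = 0.2090
|e| = 0.2090
ratio = |e| / MPE = 0.2090 / 4.13
ratio = 0.0506

0.0506


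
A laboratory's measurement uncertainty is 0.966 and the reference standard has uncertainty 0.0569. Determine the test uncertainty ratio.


TUR = u_lab / u_ref
= 0.966 / 0.0569
= 16.9772

16.9772


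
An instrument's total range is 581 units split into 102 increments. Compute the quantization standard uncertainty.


resolution = range / divisions
resolution = 581 / 102 = 5.6960784
u_res = resolution / (2*sqrt(3))
u_res = 5.6960784 / 3.4641016
u_res = 1.6443

1.6443


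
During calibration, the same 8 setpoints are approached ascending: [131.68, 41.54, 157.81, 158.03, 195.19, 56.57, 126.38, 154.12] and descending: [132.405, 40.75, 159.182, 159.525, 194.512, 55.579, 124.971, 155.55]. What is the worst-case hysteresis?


|131.68 - 132.405| = 0.7250
|41.54 - 40.75| = 0.7900
|157.81 - 159.182| = 1.3720
|158.03 - 159.525| = 1.4950
|195.19 - 194.512| = 0.6780
|56.57 - 55.579| = 0.9910
|126.38 - 124.971| = 1.4090
|154.12 - 155.55| = 1.4300
hysteresis = max(diffs) = 1.4950

1.4950


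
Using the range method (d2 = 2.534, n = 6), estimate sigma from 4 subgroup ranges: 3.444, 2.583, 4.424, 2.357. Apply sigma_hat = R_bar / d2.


R_bar = (3.444 + 2.583 + 4.424 + 2.357) / 4
R_bar = 12.808 / 4 = 3.202
sigma_hat = R_bar / d2 = 3.202 / 2.534 = 1.2636

1.2636


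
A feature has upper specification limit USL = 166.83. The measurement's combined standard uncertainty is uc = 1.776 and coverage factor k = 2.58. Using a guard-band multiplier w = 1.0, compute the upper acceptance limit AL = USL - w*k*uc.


U = k * uc = 2.58 * 1.776 = 4.58208
guard band g = w * U = 1.0 * 4.58208 = 4.58208
AL = USL - g = 166.83 - 4.58208
AL = 162.2479

162.2479


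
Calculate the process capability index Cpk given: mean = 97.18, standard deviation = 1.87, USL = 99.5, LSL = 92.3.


Cpu = (USL - mean) / (3*sigma) = (99.5 - 97.18) / (3*1.87) = 0.4135
Cpl = (mean - LSL) / (3*sigma) = (97.18 - 92.3) / (3*1.87) = 0.8699
Cpk = min(Cpu, Cpl) = 0.4135

0.4135


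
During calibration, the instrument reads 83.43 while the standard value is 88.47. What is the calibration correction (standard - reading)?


Correction = standard - reading
= 88.47 - 83.43
= 5.0400

5.0400


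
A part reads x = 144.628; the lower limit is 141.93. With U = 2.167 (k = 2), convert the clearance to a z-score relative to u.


u = U / k = 2.167 / 2 = 1.0835
margin = |LSL - x| = |141.93 - 144.628| = 2.698
z = margin / u = 2.698 / 1.0835
z = 2.4901

2.4901


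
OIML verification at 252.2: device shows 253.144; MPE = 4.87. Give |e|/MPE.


e = indication - reference = 253.144 - 252.2 = 0.9440
|e| = 0.9440
ratio = |e| / MPE = 0.9440 / 4.87
ratio = 0.1938

0.1938


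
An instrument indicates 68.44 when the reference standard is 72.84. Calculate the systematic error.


Systematic error = measured - true
= 68.44 - 72.84
= -4.4000

-4.4000


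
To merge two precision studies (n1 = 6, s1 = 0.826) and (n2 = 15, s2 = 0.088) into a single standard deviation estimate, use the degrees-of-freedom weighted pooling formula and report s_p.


s_p = sqrt(((n1-1)*s1^2 + (n2-1)*s2^2) / (n1+n2-2))
numerator = (6-1)*0.826^2 + (15-1)*0.088^2 = 3.41138 + 0.108416 = 3.519796
denominator = 6 + 15 - 2 = 19
s_p^2 = 3.519796 / 19 = 0.18525242
s_p = sqrt(0.18525242) = 0.4304

0.4304


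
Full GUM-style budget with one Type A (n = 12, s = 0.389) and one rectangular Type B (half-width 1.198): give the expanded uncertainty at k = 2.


u_A = s / sqrt(n) = 0.389 / sqrt(12) = 0.11229463
u_B = half_width / sqrt(3) = 1.198 / sqrt(3) = 0.69166562
uc = sqrt(u_A^2 + u_B^2) = sqrt(0.11229463^2 + 0.69166562^2) = 0.70072207
U = k * uc = 2 * 0.70072207
U = 1.4014

1.4014


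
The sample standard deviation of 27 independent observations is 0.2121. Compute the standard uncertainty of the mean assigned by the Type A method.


u_A = s / sqrt(n)
u_A = 0.2121 / sqrt(27)
u_A = 0.2121 / 5.1961524
u_A = 0.0408

0.0408


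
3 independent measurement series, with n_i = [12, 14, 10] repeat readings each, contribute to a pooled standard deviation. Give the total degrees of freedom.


nu = sum_i (n_i - 1)
nu = ((12 - 1) + (14 - 1) + (10 - 1))
nu = 11 + 13 + 9
nu = 33

33


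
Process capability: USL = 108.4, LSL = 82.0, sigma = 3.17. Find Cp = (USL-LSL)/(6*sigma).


Cp = (USL - LSL) / (6 * sigma)
= (108.4 - 82.0) / (6 * 3.17)
= 26.4000 / 19.0200
= 1.3880

1.3880
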